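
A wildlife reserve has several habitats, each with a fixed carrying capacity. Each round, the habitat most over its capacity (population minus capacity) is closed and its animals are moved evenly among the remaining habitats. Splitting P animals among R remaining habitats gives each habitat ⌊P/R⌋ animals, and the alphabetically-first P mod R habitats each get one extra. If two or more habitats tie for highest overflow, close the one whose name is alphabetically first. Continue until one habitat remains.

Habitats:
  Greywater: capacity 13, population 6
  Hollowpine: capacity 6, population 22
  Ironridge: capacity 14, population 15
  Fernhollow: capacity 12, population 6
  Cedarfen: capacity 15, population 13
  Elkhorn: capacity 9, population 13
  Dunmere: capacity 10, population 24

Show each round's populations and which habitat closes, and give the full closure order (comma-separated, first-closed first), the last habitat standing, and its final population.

Closure order: Hollowpine, Dunmere, Elkhorn, Cedarfen, Ironridge, Fernhollow
Last habitat: Greywater with 99 animals

Round 1: Cedarfen=13 Dunmere=24 Elkhorn=13 Fernhollow=6 Greywater=6 Hollowpine=22 Ironridge=15 → close Hollowpine (overflow 16)
  22÷6 = 3 each, +1 to first 4
Round 2: Cedarfen=17 Dunmere=28 Elkhorn=17 Fernhollow=10 Greywater=9 Ironridge=18 → close Dunmere (overflow 18)
  28÷5 = 5 each, +1 to first 3
Round 3: Cedarfen=23 Elkhorn=23 Fernhollow=16 Greywater=14 Ironridge=23 → close Elkhorn (overflow 14)
  23÷4 = 5 each, +1 to first 3
Round 4: Cedarfen=29 Fernhollow=22 Greywater=20 Ironridge=28 → close Cedarfen (overflow 14)
  29÷3 = 9 each, +1 to first 2
Round 5: Fernhollow=32 Greywater=30 Ironridge=37 → close Ironridge (overflow 23)
  37÷2 = 18 each, +1 to first 1
Round 6: Fernhollow=51 Greywater=48 → close Fernhollow (overflow 39)
  51÷1 = 51 each, +1 to first 0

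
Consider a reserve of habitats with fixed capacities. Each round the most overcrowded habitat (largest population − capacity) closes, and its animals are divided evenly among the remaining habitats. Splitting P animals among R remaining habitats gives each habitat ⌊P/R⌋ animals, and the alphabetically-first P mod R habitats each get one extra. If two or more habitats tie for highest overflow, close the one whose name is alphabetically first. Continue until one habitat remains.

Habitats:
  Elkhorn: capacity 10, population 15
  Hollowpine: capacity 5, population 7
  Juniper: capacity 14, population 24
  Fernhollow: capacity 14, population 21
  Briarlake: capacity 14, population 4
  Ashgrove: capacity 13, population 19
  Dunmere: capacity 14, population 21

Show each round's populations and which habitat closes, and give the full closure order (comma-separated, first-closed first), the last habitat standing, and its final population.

Round 1: Ashgrove=19 Briarlake=4 Dunmere=21 Elkhorn=15 Fernhollow=21 Hollowpine=7 Juniper=24 → close Juniper (overflow 10)
  24÷6 = 4 each, +1 to first 0
Round 2: Ashgrove=23 Briarlake=8 Dunmere=25 Elkhorn=19 Fernhollow=25 Hollowpine=11 → close Dunmere (overflow 11)
  25÷5 = 5 each, +1 to first 0
Round 3: Ashgrove=28 Briarlake=13 Elkhorn=24 Fernhollow=30 Hollowpine=16 → close Fernhollow (overflow 16)
  30÷4 = 7 each, +1 to first 2
Round 4: Ashgrove=36 Briarlake=21 Elkhorn=31 Hollowpine=23 → close Ashgrove (overflow 23)
  36÷3 = 12 each, +1 to first 0
Round 5: Briarlake=33 Elkhorn=43 Hollowpine=35 → close Elkhorn (overflow 33)
  43÷2 = 21 each, +1 to first 1
Round 6: Briarlake=55 Hollowpine=56 → close Hollowpine (overflow 51)
  56÷1 = 56 each, +1 to first 0

Closure order: Juniper, Dunmere, Fernhollow, Ashgrove, Elkhorn, Hollowpine
Last habitat: Briarlake with 111 animals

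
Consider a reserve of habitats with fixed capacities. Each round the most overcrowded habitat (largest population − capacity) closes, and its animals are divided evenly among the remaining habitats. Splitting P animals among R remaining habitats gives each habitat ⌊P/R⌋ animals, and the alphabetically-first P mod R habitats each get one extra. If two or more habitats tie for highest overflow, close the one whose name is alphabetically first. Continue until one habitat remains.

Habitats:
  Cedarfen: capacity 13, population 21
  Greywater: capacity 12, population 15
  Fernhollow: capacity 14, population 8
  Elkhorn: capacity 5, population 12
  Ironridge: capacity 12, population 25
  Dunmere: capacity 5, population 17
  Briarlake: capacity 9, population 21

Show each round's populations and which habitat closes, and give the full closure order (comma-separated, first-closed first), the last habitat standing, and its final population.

Closure order: Ironridge, Briarlake, Dunmere, Cedarfen, Elkhorn, Greywater
Last habitat: Fernhollow with 119 animals

Round 1: Briarlake=21 Cedarfen=21 Dunmere=17 Elkhorn=12 Fernhollow=8 Greywater=15 Ironridge=25 → close Ironridge (overflow 13)
  25÷6 = 4 each, +1 to first 1
Round 2: Briarlake=26 Cedarfen=25 Dunmere=21 Elkhorn=16 Fernhollow=12 Greywater=19 → close Briarlake (overflow 17)
  26÷5 = 5 each, +1 to first 1
Round 3: Cedarfen=31 Dunmere=26 Elkhorn=21 Fernhollow=17 Greywater=24 → close Dunmere (overflow 21)
  26÷4 = 6 each, +1 to first 2
Round 4: Cedarfen=38 Elkhorn=28 Fernhollow=23 Greywater=30 → close Cedarfen (overflow 25)
  38÷3 = 12 each, +1 to first 2
Round 5: Elkhorn=41 Fernhollow=36 Greywater=42 → close Elkhorn (overflow 36)
  41÷2 = 20 each, +1 to first 1
Round 6: Fernhollow=57 Greywater=62 → close Greywater (overflow 50)
  62÷1 = 62 each, +1 to first 0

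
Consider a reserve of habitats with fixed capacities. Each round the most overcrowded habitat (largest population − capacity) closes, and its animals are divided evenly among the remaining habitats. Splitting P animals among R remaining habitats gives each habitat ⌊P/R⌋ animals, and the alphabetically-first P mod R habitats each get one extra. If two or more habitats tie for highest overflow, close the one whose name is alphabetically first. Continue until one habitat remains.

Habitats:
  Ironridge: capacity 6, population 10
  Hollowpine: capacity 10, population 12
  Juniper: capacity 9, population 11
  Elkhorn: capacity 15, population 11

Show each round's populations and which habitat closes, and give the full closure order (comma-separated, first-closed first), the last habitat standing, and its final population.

Closure order: Ironridge, Hollowpine, Juniper
Last habitat: Elkhorn with 44 animals

Round 1: Elkhorn=11 Hollowpine=12 Ironridge=10 Juniper=11 → close Ironridge (overflow 4)
  10÷3 = 3 each, +1 to first 1
Round 2: Elkhorn=15 Hollowpine=15 Juniper=14 → close Hollowpine (overflow 5)
  15÷2 = 7 each, +1 to first 1
Round 3: Elkhorn=23 Juniper=21 → close Juniper (overflow 12)
  21÷1 = 21 each, +1 to first 0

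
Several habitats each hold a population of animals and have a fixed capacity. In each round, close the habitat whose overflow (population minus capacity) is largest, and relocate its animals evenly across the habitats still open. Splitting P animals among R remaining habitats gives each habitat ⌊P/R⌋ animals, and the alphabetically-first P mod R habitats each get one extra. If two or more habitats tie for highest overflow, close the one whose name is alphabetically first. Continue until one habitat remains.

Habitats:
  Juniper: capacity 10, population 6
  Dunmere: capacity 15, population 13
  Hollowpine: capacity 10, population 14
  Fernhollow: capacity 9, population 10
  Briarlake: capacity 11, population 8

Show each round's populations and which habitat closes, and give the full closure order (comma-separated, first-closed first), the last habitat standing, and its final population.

Round 1: Briarlake=8 Dunmere=13 Fernhollow=10 Hollowpine=14 Juniper=6 → close Hollowpine (overflow 4)
  14÷4 = 3 each, +1 to first 2
Round 2: Briarlake=12 Dunmere=17 Fernhollow=13 Juniper=9 → close Fernhollow (overflow 4)
  13÷3 = 4 each, +1 to first 1
Round 3: Briarlake=17 Dunmere=21 Juniper=13 → close Briarlake (overflow 6)
  17÷2 = 8 each, +1 to first 1
Round 4: Dunmere=30 Juniper=21 → close Dunmere (overflow 15)
  30÷1 = 30 each, +1 to first 0

Closure order: Hollowpine, Fernhollow, Briarlake, Dunmere
Last habitat: Juniper with 51 animals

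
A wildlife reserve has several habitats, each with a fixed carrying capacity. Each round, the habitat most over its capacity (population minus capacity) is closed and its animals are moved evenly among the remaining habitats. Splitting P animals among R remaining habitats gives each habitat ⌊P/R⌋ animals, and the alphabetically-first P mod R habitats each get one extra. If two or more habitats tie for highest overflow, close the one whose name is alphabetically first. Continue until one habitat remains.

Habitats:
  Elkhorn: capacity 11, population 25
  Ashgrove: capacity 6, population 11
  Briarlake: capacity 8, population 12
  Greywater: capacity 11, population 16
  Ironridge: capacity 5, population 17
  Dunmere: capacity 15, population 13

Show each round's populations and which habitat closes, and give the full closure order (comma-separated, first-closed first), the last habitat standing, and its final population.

Closure order: Elkhorn, Ironridge, Ashgrove, Briarlake, Greywater
Last habitat: Dunmere with 94 animals

Round 1: Ashgrove=11 Briarlake=12 Dunmere=13 Elkhorn=25 Greywater=16 Ironridge=17 → close Elkhorn (overflow 14)
  25÷5 = 5 each, +1 to first 0
Round 2: Ashgrove=16 Briarlake=17 Dunmere=18 Greywater=21 Ironridge=22 → close Ironridge (overflow 17)
  22÷4 = 5 each, +1 to first 2
Round 3: Ashgrove=22 Briarlake=23 Dunmere=23 Greywater=26 → close Ashgrove (overflow 16)
  22÷3 = 7 each, +1 to first 1
Round 4: Briarlake=31 Dunmere=30 Greywater=33 → close Briarlake (overflow 23)
  31÷2 = 15 each, +1 to first 1
Round 5: Dunmere=46 Greywater=48 → close Greywater (overflow 37)
  48÷1 = 48 each, +1 to first 0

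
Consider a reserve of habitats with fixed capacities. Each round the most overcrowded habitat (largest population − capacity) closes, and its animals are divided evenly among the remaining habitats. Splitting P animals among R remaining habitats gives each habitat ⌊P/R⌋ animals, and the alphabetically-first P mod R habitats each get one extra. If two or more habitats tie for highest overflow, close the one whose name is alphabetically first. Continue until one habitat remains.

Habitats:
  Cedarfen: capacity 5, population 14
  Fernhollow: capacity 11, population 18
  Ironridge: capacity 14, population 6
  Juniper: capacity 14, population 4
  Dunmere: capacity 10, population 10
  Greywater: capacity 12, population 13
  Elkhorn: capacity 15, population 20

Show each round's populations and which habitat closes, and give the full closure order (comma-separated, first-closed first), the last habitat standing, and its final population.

Round 1: Cedarfen=14 Dunmere=10 Elkhorn=20 Fernhollow=18 Greywater=13 Ironridge=6 Juniper=4 → close Cedarfen (overflow 9)
  14÷6 = 2 each, +1 to first 2
Round 2: Dunmere=13 Elkhorn=23 Fernhollow=20 Greywater=15 Ironridge=8 Juniper=6 → close Fernhollow (overflow 9)
  20÷5 = 4 each, +1 to first 0
Round 3: Dunmere=17 Elkhorn=27 Greywater=19 Ironridge=12 Juniper=10 → close Elkhorn (overflow 12)
  27÷4 = 6 each, +1 to first 3
Round 4: Dunmere=24 Greywater=26 Ironridge=19 Juniper=16 → close Dunmere (overflow 14)
  24÷3 = 8 each, +1 to first 0
Round 5: Greywater=34 Ironridge=27 Juniper=24 → close Greywater (overflow 22)
  34÷2 = 17 each, +1 to first 0
Round 6: Ironridge=44 Juniper=41 → close Ironridge (overflow 30)
  44÷1 = 44 each, +1 to first 0

Closure order: Cedarfen, Fernhollow, Elkhorn, Dunmere, Greywater, Ironridge
Last habitat: Juniper with 85 animals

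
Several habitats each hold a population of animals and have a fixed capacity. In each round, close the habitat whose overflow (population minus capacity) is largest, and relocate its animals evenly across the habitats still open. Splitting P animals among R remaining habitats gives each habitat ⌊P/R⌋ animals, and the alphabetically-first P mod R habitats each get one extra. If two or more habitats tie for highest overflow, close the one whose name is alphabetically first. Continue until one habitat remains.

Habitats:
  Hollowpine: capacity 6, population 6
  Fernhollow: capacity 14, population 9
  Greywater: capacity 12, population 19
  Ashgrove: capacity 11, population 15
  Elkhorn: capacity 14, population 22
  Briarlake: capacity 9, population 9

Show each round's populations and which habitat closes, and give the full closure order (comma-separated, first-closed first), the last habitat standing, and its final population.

Closure order: Elkhorn, Greywater, Ashgrove, Briarlake, Hollowpine
Last habitat: Fernhollow with 80 animals

Round 1: Ashgrove=15 Briarlake=9 Elkhorn=22 Fernhollow=9 Greywater=19 Hollowpine=6 → close Elkhorn (overflow 8)
  22÷5 = 4 each, +1 to first 2
Round 2: Ashgrove=20 Briarlake=14 Fernhollow=13 Greywater=23 Hollowpine=10 → close Greywater (overflow 11)
  23÷4 = 5 each, +1 to first 3
Round 3: Ashgrove=26 Briarlake=20 Fernhollow=19 Hollowpine=15 → close Ashgrove (overflow 15)
  26÷3 = 8 each, +1 to first 2
Round 4: Briarlake=29 Fernhollow=28 Hollowpine=23 → close Briarlake (overflow 20)
  29÷2 = 14 each, +1 to first 1
Round 5: Fernhollow=43 Hollowpine=37 → close Hollowpine (overflow 31)
  37÷1 = 37 each, +1 to first 0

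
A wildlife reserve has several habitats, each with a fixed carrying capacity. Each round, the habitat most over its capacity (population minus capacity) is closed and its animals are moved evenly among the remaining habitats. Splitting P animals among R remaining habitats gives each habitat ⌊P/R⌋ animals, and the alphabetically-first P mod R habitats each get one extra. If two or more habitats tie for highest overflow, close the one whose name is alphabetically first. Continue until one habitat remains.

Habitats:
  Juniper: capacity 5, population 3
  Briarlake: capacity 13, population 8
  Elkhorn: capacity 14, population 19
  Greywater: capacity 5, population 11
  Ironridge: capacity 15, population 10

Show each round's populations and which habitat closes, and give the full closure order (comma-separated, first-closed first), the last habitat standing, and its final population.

Round 1: Briarlake=8 Elkhorn=19 Greywater=11 Ironridge=10 Juniper=3 → close Greywater (overflow 6)
  11÷4 = 2 each, +1 to first 3
Round 2: Briarlake=11 Elkhorn=22 Ironridge=13 Juniper=5 → close Elkhorn (overflow 8)
  22÷3 = 7 each, +1 to first 1
Round 3: Briarlake=19 Ironridge=20 Juniper=12 → close Juniper (overflow 7)
  12÷2 = 6 each, +1 to first 0
Round 4: Briarlake=25 Ironridge=26 → close Briarlake (overflow 12)
  25÷1 = 25 each, +1 to first 0

Closure order: Greywater, Elkhorn, Juniper, Briarlake
Last habitat: Ironridge with 51 animals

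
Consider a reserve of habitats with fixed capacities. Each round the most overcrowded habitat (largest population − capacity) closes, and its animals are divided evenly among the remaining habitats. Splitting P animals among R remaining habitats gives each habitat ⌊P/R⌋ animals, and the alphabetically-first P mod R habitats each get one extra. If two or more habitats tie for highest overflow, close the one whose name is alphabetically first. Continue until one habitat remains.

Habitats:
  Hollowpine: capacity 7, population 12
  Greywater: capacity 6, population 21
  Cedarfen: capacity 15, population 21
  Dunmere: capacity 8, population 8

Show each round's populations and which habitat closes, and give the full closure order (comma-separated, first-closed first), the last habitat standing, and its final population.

Round 1: Cedarfen=21 Dunmere=8 Greywater=21 Hollowpine=12 → close Greywater (overflow 15)
  21÷3 = 7 each, +1 to first 0
Round 2: Cedarfen=28 Dunmere=15 Hollowpine=19 → close Cedarfen (overflow 13)
  28÷2 = 14 each, +1 to first 0
Round 3: Dunmere=29 Hollowpine=33 → close Hollowpine (overflow 26)
  33÷1 = 33 each, +1 to first 0

Closure order: Greywater, Cedarfen, Hollowpine
Last habitat: Dunmere with 62 animals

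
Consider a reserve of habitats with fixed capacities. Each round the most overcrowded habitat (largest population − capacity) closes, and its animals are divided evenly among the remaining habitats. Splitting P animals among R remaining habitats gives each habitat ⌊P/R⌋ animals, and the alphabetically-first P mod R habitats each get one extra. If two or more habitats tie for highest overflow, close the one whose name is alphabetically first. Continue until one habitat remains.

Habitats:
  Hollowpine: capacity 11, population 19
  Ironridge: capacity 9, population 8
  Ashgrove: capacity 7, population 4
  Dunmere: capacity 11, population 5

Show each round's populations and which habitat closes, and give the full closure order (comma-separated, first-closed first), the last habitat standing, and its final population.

Round 1: Ashgrove=4 Dunmere=5 Hollowpine=19 Ironridge=8 → close Hollowpine (overflow 8)
  19÷3 = 6 each, +1 to first 1
Round 2: Ashgrove=11 Dunmere=11 Ironridge=14 → close Ironridge (overflow 5)
  14÷2 = 7 each, +1 to first 0
Round 3: Ashgrove=18 Dunmere=18 → close Ashgrove (overflow 11)
  18÷1 = 18 each, +1 to first 0

Closure order: Hollowpine, Ironridge, Ashgrove
Last habitat: Dunmere with 36 animals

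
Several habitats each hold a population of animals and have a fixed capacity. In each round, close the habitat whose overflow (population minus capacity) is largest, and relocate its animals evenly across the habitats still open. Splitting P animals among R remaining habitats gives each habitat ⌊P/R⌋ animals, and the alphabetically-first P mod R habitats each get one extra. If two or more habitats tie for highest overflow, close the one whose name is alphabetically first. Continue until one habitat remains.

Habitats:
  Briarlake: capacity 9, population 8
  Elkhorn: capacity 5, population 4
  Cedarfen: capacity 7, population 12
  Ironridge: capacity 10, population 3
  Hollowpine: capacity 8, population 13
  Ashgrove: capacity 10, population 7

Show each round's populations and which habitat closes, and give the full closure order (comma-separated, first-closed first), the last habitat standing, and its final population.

Closure order: Cedarfen, Hollowpine, Briarlake, Elkhorn, Ashgrove
Last habitat: Ironridge with 47 animals

Round 1: Ashgrove=7 Briarlake=8 Cedarfen=12 Elkhorn=4 Hollowpine=13 Ironridge=3 → close Cedarfen (overflow 5)
  12÷5 = 2 each, +1 to first 2
Round 2: Ashgrove=10 Briarlake=11 Elkhorn=6 Hollowpine=15 Ironridge=5 → close Hollowpine (overflow 7)
  15÷4 = 3 each, +1 to first 3
Round 3: Ashgrove=14 Briarlake=15 Elkhorn=10 Ironridge=8 → close Briarlake (overflow 6)
  15÷3 = 5 each, +1 to first 0
Round 4: Ashgrove=19 Elkhorn=15 Ironridge=13 → close Elkhorn (overflow 10)
  15÷2 = 7 each, +1 to first 1
Round 5: Ashgrove=27 Ironridge=20 → close Ashgrove (overflow 17)
  27÷1 = 27 each, +1 to first 0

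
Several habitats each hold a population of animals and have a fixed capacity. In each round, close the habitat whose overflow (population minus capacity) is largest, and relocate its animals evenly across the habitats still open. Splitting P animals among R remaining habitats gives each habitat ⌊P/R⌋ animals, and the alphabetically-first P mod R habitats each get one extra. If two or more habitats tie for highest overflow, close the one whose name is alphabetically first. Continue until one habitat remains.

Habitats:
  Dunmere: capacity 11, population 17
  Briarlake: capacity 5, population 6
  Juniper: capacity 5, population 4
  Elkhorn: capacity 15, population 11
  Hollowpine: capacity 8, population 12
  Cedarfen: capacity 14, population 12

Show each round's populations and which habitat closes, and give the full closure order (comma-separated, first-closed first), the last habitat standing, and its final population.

Closure order: Dunmere, Hollowpine, Briarlake, Cedarfen, Elkhorn
Last habitat: Juniper with 62 animals

Round 1: Briarlake=6 Cedarfen=12 Dunmere=17 Elkhorn=11 Hollowpine=12 Juniper=4 → close Dunmere (overflow 6)
  17÷5 = 3 each, +1 to first 2
Round 2: Briarlake=10 Cedarfen=16 Elkhorn=14 Hollowpine=15 Juniper=7 → close Hollowpine (overflow 7)
  15÷4 = 3 each, +1 to first 3
Round 3: Briarlake=14 Cedarfen=20 Elkhorn=18 Juniper=10 → close Briarlake (overflow 9)
  14÷3 = 4 each, +1 to first 2
Round 4: Cedarfen=25 Elkhorn=23 Juniper=14 → close Cedarfen (overflow 11)
  25÷2 = 12 each, +1 to first 1
Round 5: Elkhorn=36 Juniper=26 → close Elkhorn (overflow 21)
  36÷1 = 36 each, +1 to first 0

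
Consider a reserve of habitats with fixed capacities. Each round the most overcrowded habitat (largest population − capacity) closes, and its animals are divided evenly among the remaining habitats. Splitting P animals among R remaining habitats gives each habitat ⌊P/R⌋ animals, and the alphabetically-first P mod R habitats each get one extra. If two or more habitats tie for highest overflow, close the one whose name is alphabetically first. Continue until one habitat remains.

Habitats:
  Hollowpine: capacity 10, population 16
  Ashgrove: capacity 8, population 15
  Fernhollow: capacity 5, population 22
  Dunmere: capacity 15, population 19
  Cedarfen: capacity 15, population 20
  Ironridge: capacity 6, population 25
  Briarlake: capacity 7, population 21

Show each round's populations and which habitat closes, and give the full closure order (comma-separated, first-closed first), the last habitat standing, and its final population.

Closure order: Ironridge, Fernhollow, Briarlake, Ashgrove, Cedarfen, Hollowpine
Last habitat: Dunmere with 138 animals

Round 1: Ashgrove=15 Briarlake=21 Cedarfen=20 Dunmere=19 Fernhollow=22 Hollowpine=16 Ironridge=25 → close Ironridge (overflow 19)
  25÷6 = 4 each, +1 to first 1
Round 2: Ashgrove=20 Briarlake=25 Cedarfen=24 Dunmere=23 Fernhollow=26 Hollowpine=20 → close Fernhollow (overflow 21)
  26÷5 = 5 each, +1 to first 1
Round 3: Ashgrove=26 Briarlake=30 Cedarfen=29 Dunmere=28 Hollowpine=25 → close Briarlake (overflow 23)
  30÷4 = 7 each, +1 to first 2
Round 4: Ashgrove=34 Cedarfen=37 Dunmere=35 Hollowpine=32 → close Ashgrove (overflow 26)
  34÷3 = 11 each, +1 to first 1
Round 5: Cedarfen=49 Dunmere=46 Hollowpine=43 → close Cedarfen (overflow 34)
  49÷2 = 24 each, +1 to first 1
Round 6: Dunmere=71 Hollowpine=67 → close Hollowpine (overflow 57)
  67÷1 = 67 each, +1 to first 0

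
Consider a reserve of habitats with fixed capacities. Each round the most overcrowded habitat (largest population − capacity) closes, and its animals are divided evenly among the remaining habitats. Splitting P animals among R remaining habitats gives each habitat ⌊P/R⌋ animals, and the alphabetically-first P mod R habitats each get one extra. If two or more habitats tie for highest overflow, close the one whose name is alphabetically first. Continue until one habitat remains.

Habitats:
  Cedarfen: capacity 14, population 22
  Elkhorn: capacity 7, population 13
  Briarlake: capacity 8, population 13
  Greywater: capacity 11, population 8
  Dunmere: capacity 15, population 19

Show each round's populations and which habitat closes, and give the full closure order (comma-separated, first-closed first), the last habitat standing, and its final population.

Round 1: Briarlake=13 Cedarfen=22 Dunmere=19 Elkhorn=13 Greywater=8 → close Cedarfen (overflow 8)
  22÷4 = 5 each, +1 to first 2
Round 2: Briarlake=19 Dunmere=25 Elkhorn=18 Greywater=13 → close Briarlake (overflow 11)
  19÷3 = 6 each, +1 to first 1
Round 3: Dunmere=32 Elkhorn=24 Greywater=19 → close Dunmere (overflow 17)
  32÷2 = 16 each, +1 to first 0
Round 4: Elkhorn=40 Greywater=35 → close Elkhorn (overflow 33)
  40÷1 = 40 each, +1 to first 0

Closure order: Cedarfen, Briarlake, Dunmere, Elkhorn
Last habitat: Greywater with 75 animals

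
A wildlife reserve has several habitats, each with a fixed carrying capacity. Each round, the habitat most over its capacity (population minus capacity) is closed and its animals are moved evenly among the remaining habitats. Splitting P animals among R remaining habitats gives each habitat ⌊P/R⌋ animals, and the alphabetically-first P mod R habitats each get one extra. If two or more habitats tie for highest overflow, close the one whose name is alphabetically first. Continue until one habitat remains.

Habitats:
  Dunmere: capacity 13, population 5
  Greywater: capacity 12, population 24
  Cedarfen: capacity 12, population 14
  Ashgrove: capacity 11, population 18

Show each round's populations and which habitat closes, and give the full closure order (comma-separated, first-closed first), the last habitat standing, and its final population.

Closure order: Greywater, Ashgrove, Cedarfen
Last habitat: Dunmere with 61 animals

Round 1: Ashgrove=18 Cedarfen=14 Dunmere=5 Greywater=24 → close Greywater (overflow 12)
  24÷3 = 8 each, +1 to first 0
Round 2: Ashgrove=26 Cedarfen=22 Dunmere=13 → close Ashgrove (overflow 15)
  26÷2 = 13 each, +1 to first 0
Round 3: Cedarfen=35 Dunmere=26 → close Cedarfen (overflow 23)
  35÷1 = 35 each, +1 to first 0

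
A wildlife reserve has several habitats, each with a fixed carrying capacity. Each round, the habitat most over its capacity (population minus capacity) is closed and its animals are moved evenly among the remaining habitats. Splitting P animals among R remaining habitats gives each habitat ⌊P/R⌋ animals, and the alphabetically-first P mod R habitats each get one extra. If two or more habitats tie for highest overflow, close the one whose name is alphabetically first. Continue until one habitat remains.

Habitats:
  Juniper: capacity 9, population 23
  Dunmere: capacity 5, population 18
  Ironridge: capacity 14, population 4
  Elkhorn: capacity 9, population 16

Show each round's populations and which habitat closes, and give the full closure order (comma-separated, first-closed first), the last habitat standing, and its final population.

Round 1: Dunmere=18 Elkhorn=16 Ironridge=4 Juniper=23 → close Juniper (overflow 14)
  23÷3 = 7 each, +1 to first 2
Round 2: Dunmere=26 Elkhorn=24 Ironridge=11 → close Dunmere (overflow 21)
  26÷2 = 13 each, +1 to first 0
Round 3: Elkhorn=37 Ironridge=24 → close Elkhorn (overflow 28)
  37÷1 = 37 each, +1 to first 0

Closure order: Juniper, Dunmere, Elkhorn
Last habitat: Ironridge with 61 animals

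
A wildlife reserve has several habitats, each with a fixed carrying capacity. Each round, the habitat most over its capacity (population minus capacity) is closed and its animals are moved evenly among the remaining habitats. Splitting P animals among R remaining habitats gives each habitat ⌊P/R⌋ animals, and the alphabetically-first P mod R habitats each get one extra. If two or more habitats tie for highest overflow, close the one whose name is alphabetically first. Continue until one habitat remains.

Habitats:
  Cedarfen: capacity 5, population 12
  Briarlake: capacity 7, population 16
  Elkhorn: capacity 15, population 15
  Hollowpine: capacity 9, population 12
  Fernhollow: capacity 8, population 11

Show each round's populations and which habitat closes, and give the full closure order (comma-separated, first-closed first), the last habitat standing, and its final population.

Closure order: Briarlake, Cedarfen, Fernhollow, Hollowpine
Last habitat: Elkhorn with 66 animals

Round 1: Briarlake=16 Cedarfen=12 Elkhorn=15 Fernhollow=11 Hollowpine=12 → close Briarlake (overflow 9)
  16÷4 = 4 each, +1 to first 0
Round 2: Cedarfen=16 Elkhorn=19 Fernhollow=15 Hollowpine=16 → close Cedarfen (overflow 11)
  16÷3 = 5 each, +1 to first 1
Round 3: Elkhorn=25 Fernhollow=20 Hollowpine=21 → close Fernhollow (overflow 12)
  20÷2 = 10 each, +1 to first 0
Round 4: Elkhorn=35 Hollowpine=31 → close Hollowpine (overflow 22)
  31÷1 = 31 each, +1 to first 0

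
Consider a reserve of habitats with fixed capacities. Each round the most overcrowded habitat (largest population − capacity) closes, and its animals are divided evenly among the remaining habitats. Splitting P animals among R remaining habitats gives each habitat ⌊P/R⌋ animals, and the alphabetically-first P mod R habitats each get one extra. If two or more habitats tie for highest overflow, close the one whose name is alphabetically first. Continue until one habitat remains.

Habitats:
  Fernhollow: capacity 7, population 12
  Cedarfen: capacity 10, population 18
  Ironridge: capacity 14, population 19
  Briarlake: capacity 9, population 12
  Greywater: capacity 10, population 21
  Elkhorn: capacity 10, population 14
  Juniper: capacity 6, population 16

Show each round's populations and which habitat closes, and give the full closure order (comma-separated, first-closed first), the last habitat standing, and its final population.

Round 1: Briarlake=12 Cedarfen=18 Elkhorn=14 Fernhollow=12 Greywater=21 Ironridge=19 Juniper=16 → close Greywater (overflow 11)
  21÷6 = 3 each, +1 to first 3
Round 2: Briarlake=16 Cedarfen=22 Elkhorn=18 Fernhollow=15 Ironridge=22 Juniper=19 → close Juniper (overflow 13)
  19÷5 = 3 each, +1 to first 4
Round 3: Briarlake=20 Cedarfen=26 Elkhorn=22 Fernhollow=19 Ironridge=25 → close Cedarfen (overflow 16)
  26÷4 = 6 each, +1 to first 2
Round 4: Briarlake=27 Elkhorn=29 Fernhollow=25 Ironridge=31 → close Elkhorn (overflow 19)
  29÷3 = 9 each, +1 to first 2
Round 5: Briarlake=37 Fernhollow=35 Ironridge=40 → close Briarlake (overflow 28)
  37÷2 = 18 each, +1 to first 1
Round 6: Fernhollow=54 Ironridge=58 → close Fernhollow (overflow 47)
  54÷1 = 54 each, +1 to first 0

Closure order: Greywater, Juniper, Cedarfen, Elkhorn, Briarlake, Fernhollow
Last habitat: Ironridge with 112 animals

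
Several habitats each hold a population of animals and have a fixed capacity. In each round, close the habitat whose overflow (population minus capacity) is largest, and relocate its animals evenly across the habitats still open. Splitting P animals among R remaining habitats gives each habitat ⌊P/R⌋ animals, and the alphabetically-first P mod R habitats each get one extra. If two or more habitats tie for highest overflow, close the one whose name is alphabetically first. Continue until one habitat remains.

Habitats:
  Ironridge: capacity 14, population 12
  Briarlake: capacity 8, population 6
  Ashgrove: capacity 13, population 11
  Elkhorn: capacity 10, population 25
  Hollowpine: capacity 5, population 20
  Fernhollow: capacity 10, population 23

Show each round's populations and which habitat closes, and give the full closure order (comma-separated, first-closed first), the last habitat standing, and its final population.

Closure order: Elkhorn, Hollowpine, Fernhollow, Ashgrove, Briarlake
Last habitat: Ironridge with 97 animals

Round 1: Ashgrove=11 Briarlake=6 Elkhorn=25 Fernhollow=23 Hollowpine=20 Ironridge=12 → close Elkhorn (overflow 15)
  25÷5 = 5 each, +1 to first 0
Round 2: Ashgrove=16 Briarlake=11 Fernhollow=28 Hollowpine=25 Ironridge=17 → close Hollowpine (overflow 20)
  25÷4 = 6 each, +1 to first 1
Round 3: Ashgrove=23 Briarlake=17 Fernhollow=34 Ironridge=23 → close Fernhollow (overflow 24)
  34÷3 = 11 each, +1 to first 1
Round 4: Ashgrove=35 Briarlake=28 Ironridge=34 → close Ashgrove (overflow 22)
  35÷2 = 17 each, +1 to first 1
Round 5: Briarlake=46 Ironridge=51 → close Briarlake (overflow 38)
  46÷1 = 46 each, +1 to first 0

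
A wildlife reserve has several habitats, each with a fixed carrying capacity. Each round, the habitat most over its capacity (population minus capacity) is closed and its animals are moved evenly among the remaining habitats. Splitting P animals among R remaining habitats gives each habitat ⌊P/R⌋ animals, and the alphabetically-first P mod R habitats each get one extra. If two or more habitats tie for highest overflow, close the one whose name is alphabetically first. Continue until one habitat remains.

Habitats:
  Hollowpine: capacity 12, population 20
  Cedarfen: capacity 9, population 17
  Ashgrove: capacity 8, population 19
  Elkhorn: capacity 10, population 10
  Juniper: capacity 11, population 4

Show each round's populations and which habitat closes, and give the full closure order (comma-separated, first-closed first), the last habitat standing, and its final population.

Closure order: Ashgrove, Cedarfen, Hollowpine, Elkhorn
Last habitat: Juniper with 70 animals

Round 1: Ashgrove=19 Cedarfen=17 Elkhorn=10 Hollowpine=20 Juniper=4 → close Ashgrove (overflow 11)
  19÷4 = 4 each, +1 to first 3
Round 2: Cedarfen=22 Elkhorn=15 Hollowpine=25 Juniper=8 → close Cedarfen (overflow 13)
  22÷3 = 7 each, +1 to first 1
Round 3: Elkhorn=23 Hollowpine=32 Juniper=15 → close Hollowpine (overflow 20)
  32÷2 = 16 each, +1 to first 0
Round 4: Elkhorn=39 Juniper=31 → close Elkhorn (overflow 29)
  39÷1 = 39 each, +1 to first 0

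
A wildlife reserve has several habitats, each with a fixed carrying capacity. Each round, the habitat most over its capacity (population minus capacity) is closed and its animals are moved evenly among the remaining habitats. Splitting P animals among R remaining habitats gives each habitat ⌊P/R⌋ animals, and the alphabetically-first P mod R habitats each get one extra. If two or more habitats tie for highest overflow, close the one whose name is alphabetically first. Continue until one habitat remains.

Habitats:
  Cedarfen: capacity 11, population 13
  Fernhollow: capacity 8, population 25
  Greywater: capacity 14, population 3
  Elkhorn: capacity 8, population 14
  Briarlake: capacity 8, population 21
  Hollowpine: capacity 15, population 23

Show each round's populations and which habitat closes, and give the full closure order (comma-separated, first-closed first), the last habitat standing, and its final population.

Round 1: Briarlake=21 Cedarfen=13 Elkhorn=14 Fernhollow=25 Greywater=3 Hollowpine=23 → close Fernhollow (overflow 17)
  25÷5 = 5 each, +1 to first 0
Round 2: Briarlake=26 Cedarfen=18 Elkhorn=19 Greywater=8 Hollowpine=28 → close Briarlake (overflow 18)
  26÷4 = 6 each, +1 to first 2
Round 3: Cedarfen=25 Elkhorn=26 Greywater=14 Hollowpine=34 → close Hollowpine (overflow 19)
  34÷3 = 11 each, +1 to first 1
Round 4: Cedarfen=37 Elkhorn=37 Greywater=25 → close Elkhorn (overflow 29)
  37÷2 = 18 each, +1 to first 1
Round 5: Cedarfen=56 Greywater=43 → close Cedarfen (overflow 45)
  56÷1 = 56 each, +1 to first 0

Closure order: Fernhollow, Briarlake, Hollowpine, Elkhorn, Cedarfen
Last habitat: Greywater with 99 animals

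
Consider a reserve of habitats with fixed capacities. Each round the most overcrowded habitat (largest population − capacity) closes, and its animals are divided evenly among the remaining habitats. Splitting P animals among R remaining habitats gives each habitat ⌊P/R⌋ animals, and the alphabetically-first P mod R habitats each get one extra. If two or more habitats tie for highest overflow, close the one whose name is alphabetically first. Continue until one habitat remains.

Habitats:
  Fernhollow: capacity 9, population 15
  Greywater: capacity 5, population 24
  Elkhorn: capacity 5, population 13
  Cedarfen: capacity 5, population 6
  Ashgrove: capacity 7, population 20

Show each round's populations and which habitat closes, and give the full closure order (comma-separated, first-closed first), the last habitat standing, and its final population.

Round 1: Ashgrove=20 Cedarfen=6 Elkhorn=13 Fernhollow=15 Greywater=24 → close Greywater (overflow 19)
  24÷4 = 6 each, +1 to first 0
Round 2: Ashgrove=26 Cedarfen=12 Elkhorn=19 Fernhollow=21 → close Ashgrove (overflow 19)
  26÷3 = 8 each, +1 to first 2
Round 3: Cedarfen=21 Elkhorn=28 Fernhollow=29 → close Elkhorn (overflow 23)
  28÷2 = 14 each, +1 to first 0
Round 4: Cedarfen=35 Fernhollow=43 → close Fernhollow (overflow 34)
  43÷1 = 43 each, +1 to first 0

Closure order: Greywater, Ashgrove, Elkhorn, Fernhollow
Last habitat: Cedarfen with 78 animals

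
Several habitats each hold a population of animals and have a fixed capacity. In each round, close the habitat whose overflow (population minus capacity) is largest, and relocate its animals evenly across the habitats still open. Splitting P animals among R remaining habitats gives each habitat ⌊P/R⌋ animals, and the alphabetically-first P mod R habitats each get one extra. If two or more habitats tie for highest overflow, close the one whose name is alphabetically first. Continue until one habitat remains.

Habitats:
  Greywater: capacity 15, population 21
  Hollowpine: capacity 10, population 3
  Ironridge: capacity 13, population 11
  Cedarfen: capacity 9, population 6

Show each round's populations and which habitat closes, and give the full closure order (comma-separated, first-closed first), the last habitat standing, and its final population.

Round 1: Cedarfen=6 Greywater=21 Hollowpine=3 Ironridge=11 → close Greywater (overflow 6)
  21÷3 = 7 each, +1 to first 0
Round 2: Cedarfen=13 Hollowpine=10 Ironridge=18 → close Ironridge (overflow 5)
  18÷2 = 9 each, +1 to first 0
Round 3: Cedarfen=22 Hollowpine=19 → close Cedarfen (overflow 13)
  22÷1 = 22 each, +1 to first 0

Closure order: Greywater, Ironridge, Cedarfen
Last habitat: Hollowpine with 41 animals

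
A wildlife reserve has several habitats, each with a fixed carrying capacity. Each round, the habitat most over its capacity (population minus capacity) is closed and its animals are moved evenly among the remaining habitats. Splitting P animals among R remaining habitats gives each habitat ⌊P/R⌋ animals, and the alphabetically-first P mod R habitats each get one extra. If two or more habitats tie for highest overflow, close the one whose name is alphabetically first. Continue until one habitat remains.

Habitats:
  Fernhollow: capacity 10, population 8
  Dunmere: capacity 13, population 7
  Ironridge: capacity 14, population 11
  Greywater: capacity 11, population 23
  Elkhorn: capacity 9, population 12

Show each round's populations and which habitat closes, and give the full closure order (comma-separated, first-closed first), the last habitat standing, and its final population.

Round 1: Dunmere=7 Elkhorn=12 Fernhollow=8 Greywater=23 Ironridge=11 → close Greywater (overflow 12)
  23÷4 = 5 each, +1 to first 3
Round 2: Dunmere=13 Elkhorn=18 Fernhollow=14 Ironridge=16 → close Elkhorn (overflow 9)
  18÷3 = 6 each, +1 to first 0
Round 3: Dunmere=19 Fernhollow=20 Ironridge=22 → close Fernhollow (overflow 10)
  20÷2 = 10 each, +1 to first 0
Round 4: Dunmere=29 Ironridge=32 → close Ironridge (overflow 18)
  32÷1 = 32 each, +1 to first 0

Closure order: Greywater, Elkhorn, Fernhollow, Ironridge
Last habitat: Dunmere with 61 animals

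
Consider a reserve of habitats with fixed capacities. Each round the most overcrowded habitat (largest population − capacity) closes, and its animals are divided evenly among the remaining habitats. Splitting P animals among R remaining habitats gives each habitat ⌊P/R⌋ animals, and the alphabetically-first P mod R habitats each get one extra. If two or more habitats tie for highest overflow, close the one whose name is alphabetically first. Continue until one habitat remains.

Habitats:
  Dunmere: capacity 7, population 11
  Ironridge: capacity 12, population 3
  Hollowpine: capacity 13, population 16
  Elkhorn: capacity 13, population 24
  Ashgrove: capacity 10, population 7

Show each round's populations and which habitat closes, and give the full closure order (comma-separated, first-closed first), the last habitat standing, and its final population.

Closure order: Elkhorn, Dunmere, Hollowpine, Ashgrove
Last habitat: Ironridge with 61 animals

Round 1: Ashgrove=7 Dunmere=11 Elkhorn=24 Hollowpine=16 Ironridge=3 → close Elkhorn (overflow 11)
  24÷4 = 6 each, +1 to first 0
Round 2: Ashgrove=13 Dunmere=17 Hollowpine=22 Ironridge=9 → close Dunmere (overflow 10)
  17÷3 = 5 each, +1 to first 2
Round 3: Ashgrove=19 Hollowpine=28 Ironridge=14 → close Hollowpine (overflow 15)
  28÷2 = 14 each, +1 to first 0
Round 4: Ashgrove=33 Ironridge=28 → close Ashgrove (overflow 23)
  33÷1 = 33 each, +1 to first 0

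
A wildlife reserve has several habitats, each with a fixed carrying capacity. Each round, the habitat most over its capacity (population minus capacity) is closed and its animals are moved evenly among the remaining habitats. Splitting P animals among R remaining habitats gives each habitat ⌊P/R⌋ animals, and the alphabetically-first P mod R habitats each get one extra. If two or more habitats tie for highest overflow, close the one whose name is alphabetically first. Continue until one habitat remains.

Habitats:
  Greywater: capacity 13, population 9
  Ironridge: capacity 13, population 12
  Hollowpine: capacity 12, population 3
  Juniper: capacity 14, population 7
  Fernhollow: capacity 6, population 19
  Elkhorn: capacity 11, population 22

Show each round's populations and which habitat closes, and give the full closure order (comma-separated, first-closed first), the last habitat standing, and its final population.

Closure order: Fernhollow, Elkhorn, Ironridge, Greywater, Hollowpine
Last habitat: Juniper with 72 animals

Round 1: Elkhorn=22 Fernhollow=19 Greywater=9 Hollowpine=3 Ironridge=12 Juniper=7 → close Fernhollow (overflow 13)
  19÷5 = 3 each, +1 to first 4
Round 2: Elkhorn=26 Greywater=13 Hollowpine=7 Ironridge=16 Juniper=10 → close Elkhorn (overflow 15)
  26÷4 = 6 each, +1 to first 2
Round 3: Greywater=20 Hollowpine=14 Ironridge=22 Juniper=16 → close Ironridge (overflow 9)
  22÷3 = 7 each, +1 to first 1
Round 4: Greywater=28 Hollowpine=21 Juniper=23 → close Greywater (overflow 15)
  28÷2 = 14 each, +1 to first 0
Round 5: Hollowpine=35 Juniper=37 → close Hollowpine (overflow 23)
  35÷1 = 35 each, +1 to first 0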